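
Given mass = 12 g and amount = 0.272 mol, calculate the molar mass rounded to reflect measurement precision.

molar mass = 12 g ÷ 0.272 mol = 44.1176470588… g/mol.
12 has 2 significant figures; 0.272 has 3.
Division/multiplication keeps the fewest: 2 significant figures.
Rounded: 44 g/mol.

44 g/mol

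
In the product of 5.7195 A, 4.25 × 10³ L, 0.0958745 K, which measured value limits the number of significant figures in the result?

4.25 × 10³ L

5.7195 A → 5 s.f.; 4.25 × 10³ L → 3 s.f.; 0.0958745 K → 6 s.f.
The fewest is 3 significant figures, from 4.25 × 10³ L.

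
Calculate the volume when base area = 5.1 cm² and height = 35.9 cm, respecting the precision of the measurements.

volume = 5.1 cm² × 35.9 cm = 183.09 cm³.
5.1 has 2 significant figures; 35.9 has 3.
Division/multiplication keeps the fewest: 2 significant figures.
Rounded: 1.8 × 10² cm³.

1.8 × 10² cm³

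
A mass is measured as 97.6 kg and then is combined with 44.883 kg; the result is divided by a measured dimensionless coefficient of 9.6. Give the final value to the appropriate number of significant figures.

97.6 kg + 44.883 kg = 142.483 kg; the sum is limited to 1 decimal place (4 s.f.).
Carrying full precision, 142.483 ÷ 9.6 = 14.8419791667… kg; 9.6 has 2 s.f., so the result keeps min(4, 2) = 2 s.f.
Rounded to 2 significant figures: 15 kg.

15 kg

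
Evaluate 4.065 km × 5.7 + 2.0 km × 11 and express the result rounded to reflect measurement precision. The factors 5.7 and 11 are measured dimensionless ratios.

45 km

4.065 × 5.7 = 23.1705 → 23 km (2 s.f., last digit at the 10^0 place).
2.0 × 11 = 22 → 22 km (2 s.f., last digit at the 10^0 place).
Sum: 45.1705 km; keep the coarser place, 10^0.
Result: 45 km.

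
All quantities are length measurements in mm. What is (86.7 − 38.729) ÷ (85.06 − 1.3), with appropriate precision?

0.573

86.7 − 38.729 = 47.971, limited to 1 d.p. → 3 s.f.; 85.06 − 1.3 = 83.76, limited to 1 d.p. → 3 s.f.
Carrying full precision, 47.971 ÷ 83.76 = 0.572719675263…; keep min(3, 3) = 3 s.f.
Rounded to 3 significant figures: 0.573.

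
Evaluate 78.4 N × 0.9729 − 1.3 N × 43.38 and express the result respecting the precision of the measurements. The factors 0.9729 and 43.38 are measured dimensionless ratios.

78.4 × 0.9729 = 76.27536 → 76.3 N (3 s.f., last digit at the 10^-1 place).
1.3 × 43.38 = 56.394 → 56 N (2 s.f., last digit at the 10^0 place).
Difference: 19.88136 N; keep the coarser place, 10^0.
Result: 2.0 × 10¹ N.

2.0 × 10¹ N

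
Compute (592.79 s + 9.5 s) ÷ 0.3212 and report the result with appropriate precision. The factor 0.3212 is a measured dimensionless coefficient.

1875 s

592.79 s + 9.5 s = 602.29 s; the sum is limited to 1 decimal place (4 s.f.).
Carrying full precision, 602.29 ÷ 0.3212 = 1875.124533… s; 0.3212 has 4 s.f., so the result keeps min(4, 4) = 4 s.f.
Rounded to 4 significant figures: 1875 s.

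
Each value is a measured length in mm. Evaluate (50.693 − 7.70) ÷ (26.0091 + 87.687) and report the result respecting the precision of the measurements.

50.693 − 7.70 = 42.993, limited to 2 d.p. → 4 s.f.; 26.0091 + 87.687 = 113.6961, limited to 3 d.p. → 6 s.f.
Carrying full precision, 42.993 ÷ 113.6961 = 0.378139619565…; keep min(4, 6) = 4 s.f.
Rounded to 4 significant figures: 0.3781.

0.3781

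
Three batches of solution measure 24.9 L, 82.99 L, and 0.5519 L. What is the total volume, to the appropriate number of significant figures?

1.084 × 10² L

24.9 L + 82.99 L + 0.5519 L = 108.4419 L.
Addition/subtraction keeps the fewest decimal places: 24.9 → 1 decimal place, 82.99 → 2 decimal places, 0.5519 → 4 decimal places; limit is 1.
Rounded to 1 decimal place: 1.084 × 10² L.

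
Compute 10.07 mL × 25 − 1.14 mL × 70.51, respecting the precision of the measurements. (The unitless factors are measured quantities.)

10.07 × 25 = 251.75 → 2.5 × 10² mL (2 s.f., last digit at the 10^1 place).
1.14 × 70.51 = 80.3814 → 80.4 mL (3 s.f., last digit at the 10^-1 place).
Difference: 171.3686 mL; keep the coarser place, 10^1.
Result: 1.7 × 10² mL.

1.7 × 10² mL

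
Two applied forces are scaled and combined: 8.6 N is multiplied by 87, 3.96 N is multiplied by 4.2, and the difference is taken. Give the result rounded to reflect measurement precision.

7.3 × 10² N

8.6 × 87 = 748.2 → 7.5 × 10² N (2 s.f., last digit at the 10^1 place).
3.96 × 4.2 = 16.632 → 17 N (2 s.f., last digit at the 10^0 place).
Difference: 731.568 N; keep the coarser place, 10^1.
Result: 7.3 × 10² N.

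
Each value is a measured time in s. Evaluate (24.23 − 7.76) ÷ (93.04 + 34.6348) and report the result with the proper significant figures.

0.1290

24.23 − 7.76 = 16.47, limited to 2 d.p. → 4 s.f.; 93.04 + 34.6348 = 127.6748, limited to 2 d.p. → 5 s.f.
Carrying full precision, 16.47 ÷ 127.6748 = 0.128999614646…; keep min(4, 5) = 4 s.f.
Rounded to 4 significant figures: 0.1290.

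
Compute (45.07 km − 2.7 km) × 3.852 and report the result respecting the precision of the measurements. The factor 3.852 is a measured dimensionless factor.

163 km

45.07 km − 2.7 km = 42.37 km; the difference is limited to 1 decimal place (3 s.f.).
Carrying full precision, 42.37 × 3.852 = 163.20924 km; 3.852 has 4 s.f., so the result keeps min(3, 4) = 3 s.f.
Rounded to 3 significant figures: 163 km.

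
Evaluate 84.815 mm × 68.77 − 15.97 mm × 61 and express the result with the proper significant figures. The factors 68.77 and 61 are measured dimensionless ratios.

84.815 × 68.77 = 5832.72755 → 5.833 × 10^3 mm (4 s.f., last digit at the 10^0 place).
15.97 × 61 = 974.17 → 9.7 × 10^2 mm (2 s.f., last digit at the 10^1 place).
Difference: 4858.55755 mm; keep the coarser place, 10^1.
Result: 4.86 × 10^3 mm.

4.86 × 10^3 mm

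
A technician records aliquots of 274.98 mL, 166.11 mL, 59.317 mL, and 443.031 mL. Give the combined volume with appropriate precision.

274.98 mL + 166.11 mL + 59.317 mL + 443.031 mL = 943.438 mL.
Addition/subtraction keeps the fewest decimal places: 274.98 → 2 decimal places, 166.11 → 2 decimal places, 59.317 → 3 decimal places, 443.031 → 3 decimal places; limit is 2.
Rounded to 2 decimal places: 943.44 mL.

943.44 mL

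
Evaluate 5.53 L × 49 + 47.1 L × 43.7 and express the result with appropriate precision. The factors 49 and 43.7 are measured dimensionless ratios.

2.33 × 10³ L

5.53 × 49 = 270.97 → 2.7 × 10² L (2 s.f., last digit at the 10^1 place).
47.1 × 43.7 = 2058.27 → 2.06 × 10³ L (3 s.f., last digit at the 10^1 place).
Sum: 2329.24 L; keep the coarser place, 10^1.
Result: 2.33 × 10³ L.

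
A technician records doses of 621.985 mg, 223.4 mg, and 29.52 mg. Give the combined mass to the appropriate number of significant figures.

874.9 mg

621.985 mg + 223.4 mg + 29.52 mg = 874.905 mg.
Addition/subtraction keeps the fewest decimal places: 621.985 → 3 decimal places, 223.4 → 1 decimal place, 29.52 → 2 decimal places; limit is 1.
Rounded to 1 decimal place: 874.9 mg.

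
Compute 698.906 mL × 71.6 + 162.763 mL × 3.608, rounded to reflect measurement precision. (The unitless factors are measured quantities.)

698.906 × 71.6 = 50041.6696 → 5.00 × 10^4 mL (3 s.f., last digit at the 10^2 place).
162.763 × 3.608 = 587.248904 → 587.2 mL (4 s.f., last digit at the 10^-1 place).
Sum: 50628.918504 mL; keep the coarser place, 10^2.
Result: 5.06 × 10^4 mL.

5.06 × 10^4 mL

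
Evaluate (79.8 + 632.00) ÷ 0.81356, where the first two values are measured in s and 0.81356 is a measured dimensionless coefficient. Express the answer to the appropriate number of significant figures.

874.9 s

79.8 s + 632.00 s = 711.80 s; the sum is limited to 1 decimal place (4 s.f.).
Carrying full precision, 711.80 ÷ 0.81356 = 874.920104233… s; 0.81356 has 5 s.f., so the result keeps min(4, 5) = 4 s.f.
Rounded to 4 significant figures: 874.9 s.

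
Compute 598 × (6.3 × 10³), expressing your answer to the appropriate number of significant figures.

3.8 × 10⁶

598 × (6.3 × 10³) = 3767400
Multiplication/division keeps the fewest significant figures: 598 → 3 s.f., 6.3 × 10³ → 2 s.f.; limit is 2.
Rounded to 2 significant figures: 3.8 × 10⁶.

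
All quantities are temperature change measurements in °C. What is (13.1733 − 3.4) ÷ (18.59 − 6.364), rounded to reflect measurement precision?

8.0 × 10^-1

13.1733 − 3.4 = 9.7733, limited to 1 d.p. → 2 s.f.; 18.59 − 6.364 = 12.226, limited to 2 d.p. → 4 s.f.
Carrying full precision, 9.7733 ÷ 12.226 = 0.799386553247…; keep min(2, 4) = 2 s.f.
Rounded to 2 significant figures: 8.0 × 10^-1.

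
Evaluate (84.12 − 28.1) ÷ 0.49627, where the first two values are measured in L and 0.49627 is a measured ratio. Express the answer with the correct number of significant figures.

113 L

84.12 L − 28.1 L = 56.02 L; the difference is limited to 1 decimal place (3 s.f.).
Carrying full precision, 56.02 ÷ 0.49627 = 112.88210047… L; 0.49627 has 5 s.f., so the result keeps min(3, 5) = 3 s.f.
Rounded to 3 significant figures: 113 L.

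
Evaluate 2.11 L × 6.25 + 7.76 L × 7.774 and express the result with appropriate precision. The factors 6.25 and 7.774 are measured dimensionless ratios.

2.11 × 6.25 = 13.1875 → 13.2 L (3 s.f., last digit at the 10^-1 place).
7.76 × 7.774 = 60.32624 → 60.3 L (3 s.f., last digit at the 10^-1 place).
Sum: 73.51374 L; keep the coarser place, 10^-1.
Result: 73.5 L.

73.5 L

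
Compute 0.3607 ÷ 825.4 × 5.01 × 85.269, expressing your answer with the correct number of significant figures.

0.3607 ÷ 825.4 × 5.01 × 85.269 = 0.186685494043…
Multiplication/division keeps the fewest significant figures: 0.3607 → 4 s.f., 825.4 → 4 s.f., 5.01 → 3 s.f., 85.269 → 5 s.f.; limit is 3.
Rounded to 3 significant figures: 0.187.

0.187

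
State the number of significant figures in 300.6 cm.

300.6: zeros between nonzero digits are significant.

4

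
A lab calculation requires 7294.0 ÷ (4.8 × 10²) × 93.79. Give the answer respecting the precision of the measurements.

1.4 × 10³

7294.0 ÷ (4.8 × 10²) × 93.79 = 1425.21720833…
Multiplication/division keeps the fewest significant figures: 7294.0 → 5 s.f., 4.8 × 10² → 2 s.f., 93.79 → 4 s.f.; limit is 2.
Rounded to 2 significant figures: 1.4 × 10³.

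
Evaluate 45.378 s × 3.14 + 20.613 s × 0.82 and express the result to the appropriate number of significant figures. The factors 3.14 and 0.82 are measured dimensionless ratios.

45.378 × 3.14 = 142.48692 → 142 s (3 s.f., last digit at the 10^0 place).
20.613 × 0.82 = 16.90266 → 17 s (2 s.f., last digit at the 10^0 place).
Sum: 159.38958 s; keep the coarser place, 10^0.
Result: 159 s.

159 s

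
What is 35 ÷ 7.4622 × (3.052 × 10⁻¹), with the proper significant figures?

1.4

35 ÷ 7.4622 × (3.052 × 10⁻¹) = 1.43148133258…
Multiplication/division keeps the fewest significant figures: 35 → 2 s.f., 7.4622 → 5 s.f., 3.052 × 10⁻¹ → 4 s.f.; limit is 2.
Rounded to 2 significant figures: 1.4.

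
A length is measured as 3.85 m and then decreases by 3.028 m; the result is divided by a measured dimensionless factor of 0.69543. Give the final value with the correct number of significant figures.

1.2 m

3.85 m − 3.028 m = 0.822 m; the difference is limited to 2 decimal places (2 s.f.).
Carrying full precision, 0.822 ÷ 0.69543 = 1.18200250205… m; 0.69543 has 5 s.f., so the result keeps min(2, 5) = 2 s.f.
Rounded to 2 significant figures: 1.2 m.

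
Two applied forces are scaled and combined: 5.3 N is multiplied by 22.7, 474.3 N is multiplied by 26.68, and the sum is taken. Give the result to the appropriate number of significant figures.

1.277 × 10^4 N

5.3 × 22.7 = 120.31 → 1.2 × 10^2 N (2 s.f., last digit at the 10^1 place).
474.3 × 26.68 = 12654.324 → 1.265 × 10^4 N (4 s.f., last digit at the 10^1 place).
Sum: 12774.634 N; keep the coarser place, 10^1.
Result: 1.277 × 10^4 N.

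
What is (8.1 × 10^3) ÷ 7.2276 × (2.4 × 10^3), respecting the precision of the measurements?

(8.1 × 10^3) ÷ 7.2276 × (2.4 × 10^3) = 2689689.52349…
Multiplication/division keeps the fewest significant figures: 8.1 × 10^3 → 2 s.f., 7.2276 → 5 s.f., 2.4 × 10^3 → 2 s.f.; limit is 2.
Rounded to 2 significant figures: 2.7 × 10^6.

2.7 × 10^6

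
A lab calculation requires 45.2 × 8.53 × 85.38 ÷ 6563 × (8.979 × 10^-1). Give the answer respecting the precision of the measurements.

4.50

45.2 × 8.53 × 85.38 ÷ 6563 × (8.979 × 10^-1) = 4.50369720133…
Multiplication/division keeps the fewest significant figures: 45.2 → 3 s.f., 8.53 → 3 s.f., 85.38 → 4 s.f., 6563 → 4 s.f., 8.979 × 10^-1 → 4 s.f.; limit is 3.
Rounded to 3 significant figures: 4.50.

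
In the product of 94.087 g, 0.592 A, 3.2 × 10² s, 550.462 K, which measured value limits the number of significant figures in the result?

94.087 g → 5 s.f.; 0.592 A → 3 s.f.; 3.2 × 10² s → 2 s.f.; 550.462 K → 6 s.f.
The fewest is 2 significant figures, from 3.2 × 10² s.

3.2 × 10² s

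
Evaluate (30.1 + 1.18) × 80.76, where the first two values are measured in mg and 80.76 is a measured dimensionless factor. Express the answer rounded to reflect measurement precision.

2.53 × 10^3 mg

30.1 mg + 1.18 mg = 31.28 mg; the sum is limited to 1 decimal place (3 s.f.).
Carrying full precision, 31.28 × 80.76 = 2526.1728 mg; 80.76 has 4 s.f., so the result keeps min(3, 4) = 3 s.f.
Rounded to 3 significant figures: 2.53 × 10^3 mg.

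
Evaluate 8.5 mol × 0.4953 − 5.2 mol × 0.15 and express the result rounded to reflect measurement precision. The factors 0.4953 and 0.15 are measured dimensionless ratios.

8.5 × 0.4953 = 4.21005 → 4.2 mol (2 s.f., last digit at the 10^-1 place).
5.2 × 0.15 = 0.78 → 0.78 mol (2 s.f., last digit at the 10^-2 place).
Difference: 3.43005 mol; keep the coarser place, 10^-1.
Result: 3.4 mol.

3.4 mol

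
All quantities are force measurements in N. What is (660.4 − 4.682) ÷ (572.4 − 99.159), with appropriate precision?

1.386

660.4 − 4.682 = 655.718, limited to 1 d.p. → 4 s.f.; 572.4 − 99.159 = 473.241, limited to 1 d.p. → 4 s.f.
Carrying full precision, 655.718 ÷ 473.241 = 1.38559000594…; keep min(4, 4) = 4 s.f.
Rounded to 4 significant figures: 1.386.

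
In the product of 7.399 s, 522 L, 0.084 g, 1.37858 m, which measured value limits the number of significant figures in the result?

7.399 s → 4 s.f.; 522 L → 3 s.f.; 0.084 g → 2 s.f.; 1.37858 m → 6 s.f.
The fewest is 2 significant figures, from 0.084 g.

0.084 g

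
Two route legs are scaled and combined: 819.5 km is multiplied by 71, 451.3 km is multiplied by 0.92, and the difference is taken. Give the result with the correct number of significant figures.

5.8 × 10⁴ km

819.5 × 71 = 58184.5 → 5.8 × 10⁴ km (2 s.f., last digit at the 10^3 place).
451.3 × 0.92 = 415.196 → 4.2 × 10² km (2 s.f., last digit at the 10^1 place).
Difference: 57769.304 km; keep the coarser place, 10^3.
Result: 5.8 × 10⁴ km.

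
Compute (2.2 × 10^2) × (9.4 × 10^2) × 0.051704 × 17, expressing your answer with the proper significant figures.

1.8 × 10^5

(2.2 × 10^2) × (9.4 × 10^2) × 0.051704 × 17 = 181770.5824
Multiplication/division keeps the fewest significant figures: 2.2 × 10^2 → 2 s.f., 9.4 × 10^2 → 2 s.f., 0.051704 → 5 s.f., 17 → 2 s.f.; limit is 2.
Rounded to 2 significant figures: 1.8 × 10^5.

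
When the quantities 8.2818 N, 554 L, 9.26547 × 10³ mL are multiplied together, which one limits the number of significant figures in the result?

8.2818 N → 5 s.f.; 554 L → 3 s.f.; 9.26547 × 10³ mL → 6 s.f.
The fewest is 3 significant figures, from 554 L.

554 L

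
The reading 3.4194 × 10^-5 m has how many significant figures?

5

3.4194 × 10^-5: in scientific notation every digit of the coefficient is significant.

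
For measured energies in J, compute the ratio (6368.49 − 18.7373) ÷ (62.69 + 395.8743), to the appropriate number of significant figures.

6368.49 − 18.7373 = 6349.7527, limited to 2 d.p. → 6 s.f.; 62.69 + 395.8743 = 458.5643, limited to 2 d.p. → 5 s.f.
Carrying full precision, 6349.7527 ÷ 458.5643 = 13.8470279959…; keep min(6, 5) = 5 s.f.
Rounded to 5 significant figures: 13.847.

13.847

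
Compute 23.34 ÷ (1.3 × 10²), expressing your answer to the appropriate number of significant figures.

0.18

23.34 ÷ (1.3 × 10²) = 0.179538461538…
Multiplication/division keeps the fewest significant figures: 23.34 → 4 s.f., 1.3 × 10² → 2 s.f.; limit is 2.
Rounded to 2 significant figures: 0.18.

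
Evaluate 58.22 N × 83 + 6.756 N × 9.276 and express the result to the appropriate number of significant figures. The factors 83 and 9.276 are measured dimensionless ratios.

4.9 × 10^3 N

58.22 × 83 = 4832.26 → 4.8 × 10^3 N (2 s.f., last digit at the 10^2 place).
6.756 × 9.276 = 62.668656 → 62.67 N (4 s.f., last digit at the 10^-2 place).
Sum: 4894.928656 N; keep the coarser place, 10^2.
Result: 4.9 × 10^3 N.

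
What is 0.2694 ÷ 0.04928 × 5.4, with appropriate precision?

0.2694 ÷ 0.04928 × 5.4 = 29.5202922078…
Multiplication/division keeps the fewest significant figures: 0.2694 → 4 s.f., 0.04928 → 4 s.f., 5.4 → 2 s.f.; limit is 2.
Rounded to 2 significant figures: 3.0 × 10¹.

3.0 × 10¹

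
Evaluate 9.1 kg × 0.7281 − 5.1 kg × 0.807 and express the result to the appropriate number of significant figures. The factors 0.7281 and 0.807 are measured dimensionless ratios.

9.1 × 0.7281 = 6.62571 → 6.6 kg (2 s.f., last digit at the 10^-1 place).
5.1 × 0.807 = 4.1157 → 4.1 kg (2 s.f., last digit at the 10^-1 place).
Difference: 2.51001 kg; keep the coarser place, 10^-1.
Result: 2.5 kg.

2.5 kg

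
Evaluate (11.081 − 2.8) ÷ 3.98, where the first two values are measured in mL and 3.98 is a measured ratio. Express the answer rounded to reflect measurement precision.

2.1 mL

11.081 mL − 2.8 mL = 8.281 mL; the difference is limited to 1 decimal place (2 s.f.).
Carrying full precision, 8.281 ÷ 3.98 = 2.08065326633… mL; 3.98 has 3 s.f., so the result keeps min(2, 3) = 2 s.f.
Rounded to 2 significant figures: 2.1 mL.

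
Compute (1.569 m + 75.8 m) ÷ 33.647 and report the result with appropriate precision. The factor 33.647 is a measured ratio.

1.569 m + 75.8 m = 77.369 m; the sum is limited to 1 decimal place (3 s.f.).
Carrying full precision, 77.369 ÷ 33.647 = 2.29943234166… m; 33.647 has 5 s.f., so the result keeps min(3, 5) = 3 s.f.
Rounded to 3 significant figures: 2.30 m.

2.30 m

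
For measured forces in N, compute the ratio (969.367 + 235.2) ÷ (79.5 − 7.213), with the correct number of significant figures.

16.7

969.367 + 235.2 = 1204.567, limited to 1 d.p. → 5 s.f.; 79.5 − 7.213 = 72.287, limited to 1 d.p. → 3 s.f.
Carrying full precision, 1204.567 ÷ 72.287 = 16.6636739663…; keep min(5, 3) = 3 s.f.
Rounded to 3 significant figures: 16.7.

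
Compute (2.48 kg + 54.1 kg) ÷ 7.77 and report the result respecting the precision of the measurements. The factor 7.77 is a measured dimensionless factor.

2.48 kg + 54.1 kg = 56.58 kg; the sum is limited to 1 decimal place (3 s.f.).
Carrying full precision, 56.58 ÷ 7.77 = 7.28185328185… kg; 7.77 has 3 s.f., so the result keeps min(3, 3) = 3 s.f.
Rounded to 3 significant figures: 7.28 kg.

7.28 kg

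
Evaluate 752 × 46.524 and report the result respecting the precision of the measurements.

3.50 × 10^4

752 × 46.524 = 34986.048
Multiplication/division keeps the fewest significant figures: 752 → 3 s.f., 46.524 → 5 s.f.; limit is 3.
Rounded to 3 significant figures: 3.50 × 10^4.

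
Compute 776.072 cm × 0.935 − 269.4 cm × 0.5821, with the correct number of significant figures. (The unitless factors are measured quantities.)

776.072 × 0.935 = 725.62732 → 726 cm (3 s.f., last digit at the 10^0 place).
269.4 × 0.5821 = 156.81774 → 1.568 × 10² cm (4 s.f., last digit at the 10^-1 place).
Difference: 568.80958 cm; keep the coarser place, 10^0.
Result: 569 cm.

569 cm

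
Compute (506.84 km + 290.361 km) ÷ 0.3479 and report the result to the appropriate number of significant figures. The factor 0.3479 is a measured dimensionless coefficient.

506.84 km + 290.361 km = 797.201 km; the sum is limited to 2 decimal places (5 s.f.).
Carrying full precision, 797.201 ÷ 0.3479 = 2291.46593849… km; 0.3479 has 4 s.f., so the result keeps min(5, 4) = 4 s.f.
Rounded to 4 significant figures: 2291 km.

2291 km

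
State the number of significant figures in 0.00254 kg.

3

0.00254: leading zeros are not significant.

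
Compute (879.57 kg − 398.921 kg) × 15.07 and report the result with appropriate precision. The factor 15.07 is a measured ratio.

7243 kg

879.57 kg − 398.921 kg = 480.649 kg; the difference is limited to 2 decimal places (5 s.f.).
Carrying full precision, 480.649 × 15.07 = 7243.38043 kg; 15.07 has 4 s.f., so the result keeps min(5, 4) = 4 s.f.
Rounded to 4 significant figures: 7243 kg.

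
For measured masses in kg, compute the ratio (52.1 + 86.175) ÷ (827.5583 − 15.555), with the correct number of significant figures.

0.1703

52.1 + 86.175 = 138.275, limited to 1 d.p. → 4 s.f.; 827.5583 − 15.555 = 812.0033, limited to 3 d.p. → 6 s.f.
Carrying full precision, 138.275 ÷ 812.0033 = 0.170288716807…; keep min(4, 6) = 4 s.f.
Rounded to 4 significant figures: 0.1703.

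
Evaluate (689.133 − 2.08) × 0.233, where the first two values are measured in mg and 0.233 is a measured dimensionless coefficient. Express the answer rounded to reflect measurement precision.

689.133 mg − 2.08 mg = 687.053 mg; the difference is limited to 2 decimal places (5 s.f.).
Carrying full precision, 687.053 × 0.233 = 160.083349 mg; 0.233 has 3 s.f., so the result keeps min(5, 3) = 3 s.f.
Rounded to 3 significant figures: 1.60 × 10^2 mg.

1.60 × 10^2 mg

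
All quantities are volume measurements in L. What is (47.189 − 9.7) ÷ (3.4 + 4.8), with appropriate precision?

47.189 − 9.7 = 37.489, limited to 1 d.p. → 3 s.f.; 3.4 + 4.8 = 8.2, limited to 1 d.p. → 2 s.f.
Carrying full precision, 37.489 ÷ 8.2 = 4.57182926829…; keep min(3, 2) = 2 s.f.
Rounded to 2 significant figures: 4.6.

4.6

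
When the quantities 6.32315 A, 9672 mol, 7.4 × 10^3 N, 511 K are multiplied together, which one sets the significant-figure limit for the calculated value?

6.32315 A → 6 s.f.; 9672 mol → 4 s.f.; 7.4 × 10^3 N → 2 s.f.; 511 K → 3 s.f.
The fewest is 2 significant figures, from 7.4 × 10^3 N.

7.4 × 10^3 N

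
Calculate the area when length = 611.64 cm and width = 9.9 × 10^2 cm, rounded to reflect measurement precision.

6.1 × 10^5 cm²

area = 611.64 cm × 9.9 × 10^2 cm = 605523.6 cm².
611.64 has 5 significant figures; 9.9 × 10^2 has 2.
Division/multiplication keeps the fewest: 2 significant figures.
Rounded: 6.1 × 10^5 cm².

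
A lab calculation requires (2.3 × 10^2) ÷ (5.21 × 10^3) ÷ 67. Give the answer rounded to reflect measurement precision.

6.6 × 10^-4

(2.3 × 10^2) ÷ (5.21 × 10^3) ÷ 67 = 0.00065889363165…
Multiplication/division keeps the fewest significant figures: 2.3 × 10^2 → 2 s.f., 5.21 × 10^3 → 3 s.f., 67 → 2 s.f.; limit is 2.
Rounded to 2 significant figures: 6.6 × 10^-4.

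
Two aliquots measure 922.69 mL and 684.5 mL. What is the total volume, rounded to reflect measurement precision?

922.69 mL + 684.5 mL = 1607.19 mL.
Addition/subtraction keeps the fewest decimal places: 922.69 → 2 decimal places, 684.5 → 1 decimal place; limit is 1.
Rounded to 1 decimal place: 1607.2 mL.

1607.2 mL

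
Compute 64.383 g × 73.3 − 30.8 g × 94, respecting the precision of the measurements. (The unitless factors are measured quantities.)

1.8 × 10³ g

64.383 × 73.3 = 4719.2739 → 4.72 × 10³ g (3 s.f., last digit at the 10^1 place).
30.8 × 94 = 2895.2 → 2.9 × 10³ g (2 s.f., last digit at the 10^2 place).
Difference: 1824.0739 g; keep the coarser place, 10^2.
Result: 1.8 × 10³ g.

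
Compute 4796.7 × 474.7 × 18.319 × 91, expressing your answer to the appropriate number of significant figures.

3.8 × 10⁹

4796.7 × 474.7 × 18.319 × 91 = 3.79581418064 × 10^9…
Multiplication/division keeps the fewest significant figures: 4796.7 → 5 s.f., 474.7 → 4 s.f., 18.319 → 5 s.f., 91 → 2 s.f.; limit is 2.
Rounded to 2 significant figures: 3.8 × 10⁹.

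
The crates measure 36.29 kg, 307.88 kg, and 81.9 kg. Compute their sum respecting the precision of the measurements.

426.1 kg

36.29 kg + 307.88 kg + 81.9 kg = 426.07 kg.
Addition/subtraction keeps the fewest decimal places: 36.29 → 2 decimal places, 307.88 → 2 decimal places, 81.9 → 1 decimal place; limit is 1.
Rounded to 1 decimal place: 426.1 kg.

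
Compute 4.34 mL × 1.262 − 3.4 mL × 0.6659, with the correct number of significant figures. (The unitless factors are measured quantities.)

3.2 mL

4.34 × 1.262 = 5.47708 → 5.48 mL (3 s.f., last digit at the 10^-2 place).
3.4 × 0.6659 = 2.26406 → 2.3 mL (2 s.f., last digit at the 10^-1 place).
Difference: 3.21302 mL; keep the coarser place, 10^-1.
Result: 3.2 mL.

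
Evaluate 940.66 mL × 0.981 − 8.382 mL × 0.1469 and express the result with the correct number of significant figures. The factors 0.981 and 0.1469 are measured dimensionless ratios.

922 mL

940.66 × 0.981 = 922.78746 → 923 mL (3 s.f., last digit at the 10^0 place).
8.382 × 0.1469 = 1.2313158 → 1.231 mL (4 s.f., last digit at the 10^-3 place).
Difference: 921.5561442 mL; keep the coarser place, 10^0.
Result: 922 mL.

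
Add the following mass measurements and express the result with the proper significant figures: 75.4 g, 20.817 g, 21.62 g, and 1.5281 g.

1.194 × 10^2 g

75.4 g + 20.817 g + 21.62 g + 1.5281 g = 119.3651 g.
Addition/subtraction keeps the fewest decimal places: 75.4 → 1 decimal place, 20.817 → 3 decimal places, 21.62 → 2 decimal places, 1.5281 → 4 decimal places; limit is 1.
Rounded to 1 decimal place: 1.194 × 10^2 g.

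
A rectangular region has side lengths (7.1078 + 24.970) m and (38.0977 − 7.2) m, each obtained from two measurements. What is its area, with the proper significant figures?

991 m²

7.1078 + 24.970 = 32.0778, limited to 3 d.p. → 5 s.f.; 38.0977 − 7.2 = 30.8977, limited to 1 d.p. → 3 s.f.
Carrying full precision, 32.0778 × 30.8977 = 991.13024106; keep min(5, 3) = 3 s.f.
Rounded to 3 significant figures: 991 m².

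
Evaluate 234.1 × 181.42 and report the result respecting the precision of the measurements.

234.1 × 181.42 = 42470.422
Multiplication/division keeps the fewest significant figures: 234.1 → 4 s.f., 181.42 → 5 s.f.; limit is 4.
Rounded to 4 significant figures: 4.247 × 10⁴.

4.247 × 10⁴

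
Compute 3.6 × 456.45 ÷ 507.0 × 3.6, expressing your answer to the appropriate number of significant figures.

12

3.6 × 456.45 ÷ 507.0 × 3.6 = 11.6678343195…
Multiplication/division keeps the fewest significant figures: 3.6 → 2 s.f., 456.45 → 5 s.f., 507.0 → 4 s.f., 3.6 → 2 s.f.; limit is 2.
Rounded to 2 significant figures: 12.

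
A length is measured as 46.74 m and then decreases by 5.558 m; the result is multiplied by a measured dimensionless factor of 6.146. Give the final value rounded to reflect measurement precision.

46.74 m − 5.558 m = 41.182 m; the difference is limited to 2 decimal places (4 s.f.).
Carrying full precision, 41.182 × 6.146 = 253.104572 m; 6.146 has 4 s.f., so the result keeps min(4, 4) = 4 s.f.
Rounded to 4 significant figures: 253.1 m.

253.1 m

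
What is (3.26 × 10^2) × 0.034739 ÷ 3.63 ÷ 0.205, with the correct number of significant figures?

(3.26 × 10^2) × 0.034739 ÷ 3.63 ÷ 0.205 = 15.218590338…
Multiplication/division keeps the fewest significant figures: 3.26 × 10^2 → 3 s.f., 0.034739 → 5 s.f., 3.63 → 3 s.f., 0.205 → 3 s.f.; limit is 3.
Rounded to 3 significant figures: 15.2.

15.2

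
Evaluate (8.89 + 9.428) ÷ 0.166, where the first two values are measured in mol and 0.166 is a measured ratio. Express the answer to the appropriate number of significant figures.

110. mol

8.89 mol + 9.428 mol = 18.318 mol; the sum is limited to 2 decimal places (4 s.f.).
Carrying full precision, 18.318 ÷ 0.166 = 110.34939759… mol; 0.166 has 3 s.f., so the result keeps min(4, 3) = 3 s.f.
Rounded to 3 significant figures: 110. mol.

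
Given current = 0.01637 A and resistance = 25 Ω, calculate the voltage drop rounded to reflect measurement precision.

voltage drop = 0.01637 A × 25 Ω = 0.40925 V.
0.01637 has 4 significant figures; 25 has 2.
Division/multiplication keeps the fewest: 2 significant figures.
Rounded: 0.41 V.

0.41 V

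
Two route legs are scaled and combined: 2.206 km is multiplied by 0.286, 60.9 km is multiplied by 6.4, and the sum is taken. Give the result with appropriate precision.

3.9 × 10² km

2.206 × 0.286 = 0.630916 → 0.631 km (3 s.f., last digit at the 10^-3 place).
60.9 × 6.4 = 389.76 → 3.9 × 10² km (2 s.f., last digit at the 10^1 place).
Sum: 390.390916 km; keep the coarser place, 10^1.
Result: 3.9 × 10² km.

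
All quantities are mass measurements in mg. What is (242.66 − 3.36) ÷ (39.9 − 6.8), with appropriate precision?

7.23

242.66 − 3.36 = 239.30, limited to 2 d.p. → 5 s.f.; 39.9 − 6.8 = 33.1, limited to 1 d.p. → 3 s.f.
Carrying full precision, 239.30 ÷ 33.1 = 7.22960725076…; keep min(5, 3) = 3 s.f.
Rounded to 3 significant figures: 7.23.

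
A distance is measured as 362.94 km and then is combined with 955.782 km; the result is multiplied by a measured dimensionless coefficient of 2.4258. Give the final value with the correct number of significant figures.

3199.0 km

362.94 km + 955.782 km = 1318.722 km; the sum is limited to 2 decimal places (6 s.f.).
Carrying full precision, 1318.722 × 2.4258 = 3198.9558276 km; 2.4258 has 5 s.f., so the result keeps min(6, 5) = 5 s.f.
Rounded to 5 significant figures: 3199.0 km.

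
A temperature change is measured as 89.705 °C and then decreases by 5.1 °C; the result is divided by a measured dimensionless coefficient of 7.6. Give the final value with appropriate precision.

89.705 °C − 5.1 °C = 84.605 °C; the difference is limited to 1 decimal place (3 s.f.).
Carrying full precision, 84.605 ÷ 7.6 = 11.1322368421… °C; 7.6 has 2 s.f., so the result keeps min(3, 2) = 2 s.f.
Rounded to 2 significant figures: 11 °C.

11 °C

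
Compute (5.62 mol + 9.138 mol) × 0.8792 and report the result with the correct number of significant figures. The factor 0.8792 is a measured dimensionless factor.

5.62 mol + 9.138 mol = 14.758 mol; the sum is limited to 2 decimal places (4 s.f.).
Carrying full precision, 14.758 × 0.8792 = 12.9752336 mol; 0.8792 has 4 s.f., so the result keeps min(4, 4) = 4 s.f.
Rounded to 4 significant figures: 12.98 mol.

12.98 mol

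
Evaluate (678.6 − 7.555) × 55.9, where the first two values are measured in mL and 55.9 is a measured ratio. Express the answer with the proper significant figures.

678.6 mL − 7.555 mL = 671.045 mL; the difference is limited to 1 decimal place (4 s.f.).
Carrying full precision, 671.045 × 55.9 = 37511.4155 mL; 55.9 has 3 s.f., so the result keeps min(4, 3) = 3 s.f.
Rounded to 3 significant figures: 3.75 × 10⁴ mL.

3.75 × 10⁴ mL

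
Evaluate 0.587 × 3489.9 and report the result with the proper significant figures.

0.587 × 3489.9 = 2048.5713
Multiplication/division keeps the fewest significant figures: 0.587 → 3 s.f., 3489.9 → 5 s.f.; limit is 3.
Rounded to 3 significant figures: 2.05 × 10³.

2.05 × 10³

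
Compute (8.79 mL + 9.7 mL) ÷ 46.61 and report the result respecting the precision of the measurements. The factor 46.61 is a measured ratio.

0.397 mL

8.79 mL + 9.7 mL = 18.49 mL; the sum is limited to 1 decimal place (3 s.f.).
Carrying full precision, 18.49 ÷ 46.61 = 0.396695987985… mL; 46.61 has 4 s.f., so the result keeps min(3, 4) = 3 s.f.
Rounded to 3 significant figures: 0.397 mL.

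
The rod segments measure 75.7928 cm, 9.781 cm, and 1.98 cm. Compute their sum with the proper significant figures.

75.7928 cm + 9.781 cm + 1.98 cm = 87.5538 cm.
Addition/subtraction keeps the fewest decimal places: 75.7928 → 4 decimal places, 9.781 → 3 decimal places, 1.98 → 2 decimal places; limit is 2.
Rounded to 2 decimal places: 87.55 cm.

87.55 cm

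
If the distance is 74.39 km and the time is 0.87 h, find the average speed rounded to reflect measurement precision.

86 km/h

average speed = 74.39 km ÷ 0.87 h = 85.5057471264… km/h.
74.39 has 4 significant figures; 0.87 has 2.
Division/multiplication keeps the fewest: 2 significant figures.
Rounded: 86 km/h.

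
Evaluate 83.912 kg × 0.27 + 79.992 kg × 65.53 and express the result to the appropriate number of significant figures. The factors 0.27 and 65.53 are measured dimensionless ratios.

83.912 × 0.27 = 22.65624 → 23 kg (2 s.f., last digit at the 10^0 place).
79.992 × 65.53 = 5241.87576 → 5.242 × 10³ kg (4 s.f., last digit at the 10^0 place).
Sum: 5264.532 kg; keep the coarser place, 10^0.
Result: 5265 kg.

5265 kg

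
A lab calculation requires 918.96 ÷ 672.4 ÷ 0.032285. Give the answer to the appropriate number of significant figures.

918.96 ÷ 672.4 ÷ 0.032285 = 42.3319342151…
Multiplication/division keeps the fewest significant figures: 918.96 → 5 s.f., 672.4 → 4 s.f., 0.032285 → 5 s.f.; limit is 4.
Rounded to 4 significant figures: 42.33.

42.33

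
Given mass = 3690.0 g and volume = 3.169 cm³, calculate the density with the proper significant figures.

1164 g/cm³

density = 3690.0 g ÷ 3.169 cm³ = 1164.40517513… g/cm³.
3690.0 has 5 significant figures; 3.169 has 4.
Division/multiplication keeps the fewest: 4 significant figures.
Rounded: 1164 g/cm³.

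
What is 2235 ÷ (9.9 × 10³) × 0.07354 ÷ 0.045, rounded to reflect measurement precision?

3.7 × 10⁻¹

2235 ÷ (9.9 × 10³) × 0.07354 ÷ 0.045 = 0.368938047138…
Multiplication/division keeps the fewest significant figures: 2235 → 4 s.f., 9.9 × 10³ → 2 s.f., 0.07354 → 4 s.f., 0.045 → 2 s.f.; limit is 2.
Rounded to 2 significant figures: 3.7 × 10⁻¹.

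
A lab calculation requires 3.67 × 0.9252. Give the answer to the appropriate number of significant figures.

3.40

3.67 × 0.9252 = 3.395484
Multiplication/division keeps the fewest significant figures: 3.67 → 3 s.f., 0.9252 → 4 s.f.; limit is 3.
Rounded to 3 significant figures: 3.40.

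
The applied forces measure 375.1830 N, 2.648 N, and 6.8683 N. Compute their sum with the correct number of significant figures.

384.699 N

375.1830 N + 2.648 N + 6.8683 N = 384.6993 N.
Addition/subtraction keeps the fewest decimal places: 375.1830 → 4 decimal places, 2.648 → 3 decimal places, 6.8683 → 4 decimal places; limit is 3.
Rounded to 3 decimal places: 384.699 N.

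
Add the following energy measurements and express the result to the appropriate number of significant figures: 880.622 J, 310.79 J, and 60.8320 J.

880.622 J + 310.79 J + 60.8320 J = 1252.2440 J.
Addition/subtraction keeps the fewest decimal places: 880.622 → 3 decimal places, 310.79 → 2 decimal places, 60.8320 → 4 decimal places; limit is 2.
Rounded to 2 decimal places: 1252.24 J.

1252.24 J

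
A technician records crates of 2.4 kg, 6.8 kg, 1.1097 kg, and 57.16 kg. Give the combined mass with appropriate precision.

2.4 kg + 6.8 kg + 1.1097 kg + 57.16 kg = 67.4697 kg.
Addition/subtraction keeps the fewest decimal places: 2.4 → 1 decimal place, 6.8 → 1 decimal place, 1.1097 → 4 decimal places, 57.16 → 2 decimal places; limit is 1.
Rounded to 1 decimal place: 67.5 kg.

67.5 kg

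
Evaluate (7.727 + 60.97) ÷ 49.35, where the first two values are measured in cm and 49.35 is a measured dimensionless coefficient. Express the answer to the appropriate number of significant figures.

1.392 cm

7.727 cm + 60.97 cm = 68.697 cm; the sum is limited to 2 decimal places (4 s.f.).
Carrying full precision, 68.697 ÷ 49.35 = 1.39203647416… cm; 49.35 has 4 s.f., so the result keeps min(4, 4) = 4 s.f.
Rounded to 4 significant figures: 1.392 cm.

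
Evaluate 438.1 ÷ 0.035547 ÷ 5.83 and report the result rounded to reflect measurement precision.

2.11 × 10^3

438.1 ÷ 0.035547 ÷ 5.83 = 2113.98423492…
Multiplication/division keeps the fewest significant figures: 438.1 → 4 s.f., 0.035547 → 5 s.f., 5.83 → 3 s.f.; limit is 3.
Rounded to 3 significant figures: 2.11 × 10^3.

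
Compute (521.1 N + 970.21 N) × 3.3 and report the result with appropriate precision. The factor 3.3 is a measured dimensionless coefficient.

521.1 N + 970.21 N = 1491.31 N; the sum is limited to 1 decimal place (5 s.f.).
Carrying full precision, 1491.31 × 3.3 = 4921.323 N; 3.3 has 2 s.f., so the result keeps min(5, 2) = 2 s.f.
Rounded to 2 significant figures: 4.9 × 10^3 N.

4.9 × 10^3 N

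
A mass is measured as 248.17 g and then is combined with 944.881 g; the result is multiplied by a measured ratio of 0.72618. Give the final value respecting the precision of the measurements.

248.17 g + 944.881 g = 1193.051 g; the sum is limited to 2 decimal places (6 s.f.).
Carrying full precision, 1193.051 × 0.72618 = 866.36977518 g; 0.72618 has 5 s.f., so the result keeps min(6, 5) = 5 s.f.
Rounded to 5 significant figures: 8.6637 × 10² g.

8.6637 × 10² g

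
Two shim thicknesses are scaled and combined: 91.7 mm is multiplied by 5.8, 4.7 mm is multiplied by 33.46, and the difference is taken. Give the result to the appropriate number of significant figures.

91.7 × 5.8 = 531.86 → 5.3 × 10^2 mm (2 s.f., last digit at the 10^1 place).
4.7 × 33.46 = 157.262 → 1.6 × 10^2 mm (2 s.f., last digit at the 10^1 place).
Difference: 374.598 mm; keep the coarser place, 10^1.
Result: 3.7 × 10^2 mm.

3.7 × 10^2 mm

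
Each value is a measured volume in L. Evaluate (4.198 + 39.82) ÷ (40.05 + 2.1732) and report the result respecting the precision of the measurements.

4.198 + 39.82 = 44.018, limited to 2 d.p. → 4 s.f.; 40.05 + 2.1732 = 42.2232, limited to 2 d.p. → 4 s.f.
Carrying full precision, 44.018 ÷ 42.2232 = 1.04250743667…; keep min(4, 4) = 4 s.f.
Rounded to 4 significant figures: 1.043.

1.043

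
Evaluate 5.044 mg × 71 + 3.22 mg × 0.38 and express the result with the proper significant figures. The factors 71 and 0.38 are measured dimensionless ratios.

5.044 × 71 = 358.124 → 3.6 × 10² mg (2 s.f., last digit at the 10^1 place).
3.22 × 0.38 = 1.2236 → 1.2 mg (2 s.f., last digit at the 10^-1 place).
Sum: 359.3476 mg; keep the coarser place, 10^1.
Result: 3.6 × 10² mg.

3.6 × 10² mg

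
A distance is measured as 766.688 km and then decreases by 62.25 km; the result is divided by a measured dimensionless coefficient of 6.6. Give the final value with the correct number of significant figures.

766.688 km − 62.25 km = 704.438 km; the difference is limited to 2 decimal places (5 s.f.).
Carrying full precision, 704.438 ÷ 6.6 = 106.733030303… km; 6.6 has 2 s.f., so the result keeps min(5, 2) = 2 s.f.
Rounded to 2 significant figures: 1.1 × 10² km.

1.1 × 10² km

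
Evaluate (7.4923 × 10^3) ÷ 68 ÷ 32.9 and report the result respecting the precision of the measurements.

3.3

(7.4923 × 10^3) ÷ 68 ÷ 32.9 = 3.34896298945…
Multiplication/division keeps the fewest significant figures: 7.4923 × 10^3 → 5 s.f., 68 → 2 s.f., 32.9 → 3 s.f.; limit is 2.
Rounded to 2 significant figures: 3.3.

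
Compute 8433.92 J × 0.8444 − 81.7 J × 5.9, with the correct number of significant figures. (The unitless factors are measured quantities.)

6.64 × 10^3 J

8433.92 × 0.8444 = 7121.602048 → 7122 J (4 s.f., last digit at the 10^0 place).
81.7 × 5.9 = 482.03 → 4.8 × 10^2 J (2 s.f., last digit at the 10^1 place).
Difference: 6639.572048 J; keep the coarser place, 10^1.
Result: 6.64 × 10^3 J.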